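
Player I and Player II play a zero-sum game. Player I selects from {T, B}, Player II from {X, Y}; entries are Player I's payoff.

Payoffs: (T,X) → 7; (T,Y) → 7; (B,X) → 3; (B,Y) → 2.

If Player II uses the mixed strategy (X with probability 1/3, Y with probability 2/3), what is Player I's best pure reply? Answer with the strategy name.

T

Expected payoff of T: (1/3)·7 + (2/3)·7 = 7.
Expected payoff of B: (1/3)·3 + (2/3)·2 = 7/3.
The largest is 7, so Player I's best response is T.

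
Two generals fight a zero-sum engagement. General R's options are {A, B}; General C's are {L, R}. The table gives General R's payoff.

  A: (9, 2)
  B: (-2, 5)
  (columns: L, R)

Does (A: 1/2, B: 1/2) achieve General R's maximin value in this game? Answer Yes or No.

Against L this mix gives (1/2)·9 + (1/2)·(-2) = 7/2.
Against R this mix gives (1/2)·2 + (1/2)·5 = 7/2.
All of General C's active replies (L, R) yield 7/2, and no column does worse for General R. The mix makes General C indifferent and guarantees 7/2, so it is optimal.

Yes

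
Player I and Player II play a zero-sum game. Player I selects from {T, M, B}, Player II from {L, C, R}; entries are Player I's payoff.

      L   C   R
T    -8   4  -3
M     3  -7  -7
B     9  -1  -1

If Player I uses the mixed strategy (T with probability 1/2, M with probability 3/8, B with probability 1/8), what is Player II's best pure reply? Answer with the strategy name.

R

If Player II plays L, Player I's expected payoff is (1/2)·(-8) + (3/8)·3 + (1/8)·9 = -7/4.
If Player II plays C, Player I's expected payoff is (1/2)·4 + (3/8)·(-7) + (1/8)·(-1) = -3/4.
If Player II plays R, Player I's expected payoff is (1/2)·(-3) + (3/8)·(-7) + (1/8)·(-1) = -17/4.
Player II minimizes Player I's payoff; the smallest is -17/4, so the best response is R.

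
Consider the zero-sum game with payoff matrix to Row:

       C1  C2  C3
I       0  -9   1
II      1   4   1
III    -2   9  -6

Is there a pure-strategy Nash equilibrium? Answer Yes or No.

Yes

Row minima: I → -9, II → 1, III → -6; maximin = 1.
Column maxima: C1 → 1, C2 → 9, C3 → 1; minimax = 1.
maximin = minimax = 1, so a saddle point exists.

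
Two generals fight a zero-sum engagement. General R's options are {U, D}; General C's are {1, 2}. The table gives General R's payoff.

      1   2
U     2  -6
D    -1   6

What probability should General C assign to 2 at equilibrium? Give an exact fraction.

Row minima: U → -6, D → -1; maximin = -1.
Column maxima: 1 → 2, 2 → 6; minimax = 2.
-1 ≠ 2, so there is no saddle point; optimal play is mixed.
Let General R play U with probability p. Expected payoff against 1: 2p + (-1)(1−p) = 3p − 1; against 2: (-6)p + 6(1−p) = −12p + 6.
Setting these equal: 3p − 1 = −12p + 6 ⇒ 15p = 7 ⇒ p = 7/15, and the value is (3)·(7/15) − 1 = 2/5.
For General C: with q = P(1), equating U's and D's payoffs gives 8q − 6 = −7q + 6 ⇒ q = 4/5.

1/5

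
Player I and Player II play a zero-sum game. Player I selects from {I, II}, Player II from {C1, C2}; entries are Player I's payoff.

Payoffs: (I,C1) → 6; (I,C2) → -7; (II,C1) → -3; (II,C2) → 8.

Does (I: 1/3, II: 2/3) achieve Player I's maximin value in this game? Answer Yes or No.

No

Against C1 this mix gives (1/3)·6 + (2/3)·(-3) = 0.
Against C2 this mix gives (1/3)·(-7) + (2/3)·8 = 3.
Player II will play C1, holding Player I to 0. Shifting weight toward the row that does better against C1 would raise this floor (the equalizing mix achieves 9/8 against both C1 and C2), so the proposed strategy is not optimal.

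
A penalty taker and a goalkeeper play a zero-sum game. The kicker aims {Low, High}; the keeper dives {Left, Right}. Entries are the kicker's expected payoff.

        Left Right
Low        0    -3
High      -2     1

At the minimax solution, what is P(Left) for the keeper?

Row minima: Low → -3, High → -2; maximin = -2.
Column maxima: Left → 0, Right → 1; minimax = 0.
-2 ≠ 0, so there is no saddle point; optimal play is mixed.
Let the kicker play Low with probability p. Expected payoff against Left: 0p + (-2)(1−p) = 2p − 2; against Right: (-3)p + 1(1−p) = −4p + 1.
Setting these equal: 2p − 2 = −4p + 1 ⇒ 6p = 3 ⇒ p = 1/2, and the value is (2)·(1/2) − 2 = -1.
For the keeper: with q = P(Left), equating Low's and High's payoffs gives 3q − 3 = −3q + 1 ⇒ q = 2/3.

2/3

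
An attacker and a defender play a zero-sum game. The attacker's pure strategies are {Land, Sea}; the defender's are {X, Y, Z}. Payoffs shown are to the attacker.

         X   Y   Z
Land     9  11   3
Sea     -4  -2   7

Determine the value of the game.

Row minima: Land → 3, Sea → -4; maximin = 3.
Column maxima: X → 9, Y → 11, Z → 7; minimax = 7.
3 ≠ 7, so there is no saddle point; optimal play is mixed.
Y is strictly dominated by X (it gives the attacker strictly more in every row), so the defender never plays it.
On the remaining 2×2 (Land, Sea vs X, Z):
Let the attacker play Land with probability p. Expected payoff against X: 9p + (-4)(1−p) = 13p − 4; against Z: 3p + 7(1−p) = −4p + 7.
Setting these equal: 13p − 4 = −4p + 7 ⇒ 17p = 11 ⇒ p = 11/17, and the value is (13)·(11/17) − 4 = 75/17.
For the defender: with q = P(X), equating Land's and Sea's payoffs gives 6q + 3 = −11q + 7 ⇒ q = 4/17.

75/17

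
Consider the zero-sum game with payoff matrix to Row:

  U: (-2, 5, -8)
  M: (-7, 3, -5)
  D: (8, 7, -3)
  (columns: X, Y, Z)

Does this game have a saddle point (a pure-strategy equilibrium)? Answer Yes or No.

Yes

Row minima: U → -8, M → -7, D → -3; maximin = -3.
Column maxima: X → 8, Y → 7, Z → -3; minimax = -3.
maximin = minimax = -3, so a saddle point exists.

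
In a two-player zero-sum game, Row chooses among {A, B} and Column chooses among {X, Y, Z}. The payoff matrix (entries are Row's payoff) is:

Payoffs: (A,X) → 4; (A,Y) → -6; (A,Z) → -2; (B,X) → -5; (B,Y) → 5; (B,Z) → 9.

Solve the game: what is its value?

Row minima: A → -6, B → -5; maximin = -5.
Column maxima: X → 4, Y → 5, Z → 9; minimax = 4.
-5 ≠ 4, so there is no saddle point; optimal play is mixed.
Z is strictly dominated by Y (it gives Row strictly more in every row), so Column never plays it.
On the remaining 2×2 (A, B vs X, Y):
Let Row play A with probability p. Expected payoff against X: 4p + (-5)(1−p) = 9p − 5; against Y: (-6)p + 5(1−p) = −11p + 5.
Setting these equal: 9p − 5 = −11p + 5 ⇒ 20p = 10 ⇒ p = 1/2, and the value is (9)·(1/2) − 5 = -1/2.
For Column: with q = P(X), equating A's and B's payoffs gives 10q − 6 = −10q + 5 ⇒ q = 11/20.

-1/2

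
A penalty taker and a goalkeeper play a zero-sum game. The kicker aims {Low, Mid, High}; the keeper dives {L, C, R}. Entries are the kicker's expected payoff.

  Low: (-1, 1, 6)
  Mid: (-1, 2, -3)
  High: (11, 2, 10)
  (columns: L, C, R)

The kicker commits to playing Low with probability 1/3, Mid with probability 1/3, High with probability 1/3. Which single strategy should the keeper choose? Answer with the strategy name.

If the keeper plays L, the kicker's expected payoff is (1/3)·(-1) + (1/3)·(-1) + (1/3)·11 = 3.
If the keeper plays C, the kicker's expected payoff is (1/3)·1 + (1/3)·2 + (1/3)·2 = 5/3.
If the keeper plays R, the kicker's expected payoff is (1/3)·6 + (1/3)·(-3) + (1/3)·10 = 13/3.
The keeper minimizes the kicker's payoff; the smallest is 5/3, so the best response is C.

C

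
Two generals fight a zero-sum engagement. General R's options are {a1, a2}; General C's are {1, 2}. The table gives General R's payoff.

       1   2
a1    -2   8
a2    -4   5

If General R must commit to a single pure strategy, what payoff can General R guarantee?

-2

Row minima: a1 → -2, a2 → -4.
The best of these is -2.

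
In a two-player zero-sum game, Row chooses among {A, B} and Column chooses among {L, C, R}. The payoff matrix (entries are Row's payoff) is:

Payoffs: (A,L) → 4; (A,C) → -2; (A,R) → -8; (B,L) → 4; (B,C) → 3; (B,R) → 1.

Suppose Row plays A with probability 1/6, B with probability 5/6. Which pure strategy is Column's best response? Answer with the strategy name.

R

If Column plays L, Row's expected payoff is (1/6)·4 + (5/6)·4 = 4.
If Column plays C, Row's expected payoff is (1/6)·(-2) + (5/6)·3 = 13/6.
If Column plays R, Row's expected payoff is (1/6)·(-8) + (5/6)·1 = -1/2.
Column minimizes Row's payoff; the smallest is -1/2, so the best response is R.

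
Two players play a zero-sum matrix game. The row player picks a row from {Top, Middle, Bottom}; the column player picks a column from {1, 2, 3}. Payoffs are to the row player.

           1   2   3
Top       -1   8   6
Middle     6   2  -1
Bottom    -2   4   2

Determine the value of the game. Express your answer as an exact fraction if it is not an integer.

5/2

Row minima: Top → -1, Middle → -1, Bottom → -2; maximin = -1.
Column maxima: 1 → 6, 2 → 8, 3 → 6; minimax = 6.
-1 ≠ 6, so there is no saddle point; optimal play is mixed.
Bottom is strictly dominated by Top, so the row player never plays it.
2 is strictly dominated by 3 (it gives the row player strictly more in every row), so the column player never plays it.
On the remaining 2×2 (Top, Middle vs 1, 3):
Let the row player play Top with probability p. Expected payoff against 1: (-1)p + 6(1−p) = −7p + 6; against 3: 6p + (-1)(1−p) = 7p − 1.
Setting these equal: −7p + 6 = 7p − 1 ⇒ −14p = -7 ⇒ p = 1/2, and the value is (-7)·(1/2) + 6 = 5/2.
For the column player: with q = P(1), equating Top's and Middle's payoffs gives −7q + 6 = 7q − 1 ⇒ q = 1/2.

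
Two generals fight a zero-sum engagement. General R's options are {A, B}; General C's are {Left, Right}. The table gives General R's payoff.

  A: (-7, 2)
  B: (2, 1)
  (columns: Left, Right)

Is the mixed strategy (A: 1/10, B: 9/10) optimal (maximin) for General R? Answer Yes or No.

Yes

Against Left this mix gives (1/10)·(-7) + (9/10)·2 = 11/10.
Against Right this mix gives (1/10)·2 + (9/10)·1 = 11/10.
All of General C's active replies (Left, Right) yield 11/10, and no column does worse for General R. The mix makes General C indifferent and guarantees 11/10, so it is optimal.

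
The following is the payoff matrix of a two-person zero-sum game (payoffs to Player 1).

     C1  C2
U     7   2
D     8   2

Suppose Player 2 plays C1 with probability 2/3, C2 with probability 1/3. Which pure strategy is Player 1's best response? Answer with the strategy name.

Expected payoff of U: (2/3)·7 + (1/3)·2 = 16/3.
Expected payoff of D: (2/3)·8 + (1/3)·2 = 6.
The largest is 6, so Player 1's best response is D.

D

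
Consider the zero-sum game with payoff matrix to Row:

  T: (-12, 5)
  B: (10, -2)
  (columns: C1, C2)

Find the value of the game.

26/29

Row minima: T → -12, B → -2; maximin = -2.
Column maxima: C1 → 10, C2 → 5; minimax = 5.
-2 ≠ 5, so there is no saddle point; optimal play is mixed.
Let Row play T with probability p. Expected payoff against C1: (-12)p + 10(1−p) = −22p + 10; against C2: 5p + (-2)(1−p) = 7p − 2.
Setting these equal: −22p + 10 = 7p − 2 ⇒ −29p = -12 ⇒ p = 12/29, and the value is (-22)·(12/29) + 10 = 26/29.
For Column: with q = P(C1), equating T's and B's payoffs gives −17q + 5 = 12q − 2 ⇒ q = 7/29.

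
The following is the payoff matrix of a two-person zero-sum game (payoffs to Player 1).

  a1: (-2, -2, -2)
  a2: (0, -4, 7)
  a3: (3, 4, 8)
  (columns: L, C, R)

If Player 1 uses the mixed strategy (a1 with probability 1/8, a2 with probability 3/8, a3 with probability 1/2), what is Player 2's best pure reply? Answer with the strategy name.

C

If Player 2 plays L, Player 1's expected payoff is (1/8)·(-2) + (3/8)·0 + (1/2)·3 = 5/4.
If Player 2 plays C, Player 1's expected payoff is (1/8)·(-2) + (3/8)·(-4) + (1/2)·4 = 1/4.
If Player 2 plays R, Player 1's expected payoff is (1/8)·(-2) + (3/8)·7 + (1/2)·8 = 51/8.
Player 2 minimizes Player 1's payoff; the smallest is 1/4, so the best response is C.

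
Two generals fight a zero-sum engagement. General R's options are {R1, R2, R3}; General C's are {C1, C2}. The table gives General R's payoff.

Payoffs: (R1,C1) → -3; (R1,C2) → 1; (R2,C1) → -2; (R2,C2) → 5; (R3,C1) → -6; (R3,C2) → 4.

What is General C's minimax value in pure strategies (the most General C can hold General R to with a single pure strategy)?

Column maxima: C1 → -2, C2 → 5.
The smallest of these is -2.

-2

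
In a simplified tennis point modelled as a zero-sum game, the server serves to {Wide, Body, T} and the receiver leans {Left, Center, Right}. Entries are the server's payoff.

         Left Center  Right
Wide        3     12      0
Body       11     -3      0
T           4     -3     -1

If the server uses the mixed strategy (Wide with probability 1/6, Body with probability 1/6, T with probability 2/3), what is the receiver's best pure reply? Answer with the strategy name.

Right

If the receiver plays Left, the server's expected payoff is (1/6)·3 + (1/6)·11 + (2/3)·4 = 5.
If the receiver plays Center, the server's expected payoff is (1/6)·12 + (1/6)·(-3) + (2/3)·(-3) = -1/2.
If the receiver plays Right, the server's expected payoff is (1/6)·0 + (1/6)·0 + (2/3)·(-1) = -2/3.
The receiver minimizes the server's payoff; the smallest is -2/3, so the best response is Right.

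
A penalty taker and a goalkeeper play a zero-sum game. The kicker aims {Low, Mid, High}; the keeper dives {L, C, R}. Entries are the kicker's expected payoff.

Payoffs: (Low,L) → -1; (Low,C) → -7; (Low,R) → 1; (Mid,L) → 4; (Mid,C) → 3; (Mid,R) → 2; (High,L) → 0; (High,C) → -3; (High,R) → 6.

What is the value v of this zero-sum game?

Row minima: Low → -7, Mid → 2, High → -3; maximin = 2.
Column maxima: L → 4, C → 3, R → 6; minimax = 3.
2 ≠ 3, so there is no saddle point; optimal play is mixed.
Low is strictly dominated by Mid, so the kicker never plays it.
L is strictly dominated by C (it gives the kicker strictly more in every row), so the keeper never plays it.
On the remaining 2×2 (Mid, High vs C, R):
Let the kicker play Mid with probability p. Expected payoff against C: 3p + (-3)(1−p) = 6p − 3; against R: 2p + 6(1−p) = −4p + 6.
Setting these equal: 6p − 3 = −4p + 6 ⇒ 10p = 9 ⇒ p = 9/10, and the value is (6)·(9/10) − 3 = 12/5.
For the keeper: with q = P(C), equating Mid's and High's payoffs gives q + 2 = −9q + 6 ⇒ q = 2/5.

12/5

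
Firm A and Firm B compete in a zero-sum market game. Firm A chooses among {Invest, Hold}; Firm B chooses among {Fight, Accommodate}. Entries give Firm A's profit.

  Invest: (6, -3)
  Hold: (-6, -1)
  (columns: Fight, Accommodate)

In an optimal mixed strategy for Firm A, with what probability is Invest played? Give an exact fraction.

5/14

Row minima: Invest → -3, Hold → -6; maximin = -3.
Column maxima: Fight → 6, Accommodate → -1; minimax = -1.
-3 ≠ -1, so there is no saddle point; optimal play is mixed.
Let Firm A play Invest with probability p. Expected payoff against Fight: 6p + (-6)(1−p) = 12p − 6; against Accommodate: (-3)p + (-1)(1−p) = −2p − 1.
Setting these equal: 12p − 6 = −2p − 1 ⇒ 14p = 5 ⇒ p = 5/14, and the value is (12)·(5/14) − 6 = -12/7.
For Firm B: with q = P(Fight), equating Invest's and Hold's payoffs gives 9q − 3 = −5q − 1 ⇒ q = 1/7.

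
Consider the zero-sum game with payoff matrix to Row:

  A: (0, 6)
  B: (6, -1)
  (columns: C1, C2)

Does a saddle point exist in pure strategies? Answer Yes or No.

Row minima: A → 0, B → -1; maximin = 0.
Column maxima: C1 → 6, C2 → 6; minimax = 6.
0 ≠ 6, so no pure-strategy equilibrium exists.

No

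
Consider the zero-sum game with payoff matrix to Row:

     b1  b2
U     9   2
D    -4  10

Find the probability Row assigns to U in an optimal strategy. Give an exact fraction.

Row minima: U → 2, D → -4; maximin = 2.
Column maxima: b1 → 9, b2 → 10; minimax = 9.
2 ≠ 9, so there is no saddle point; optimal play is mixed.
Let Row play U with probability p. Expected payoff against b1: 9p + (-4)(1−p) = 13p − 4; against b2: 2p + 10(1−p) = −8p + 10.
Setting these equal: 13p − 4 = −8p + 10 ⇒ 21p = 14 ⇒ p = 2/3, and the value is (13)·(2/3) − 4 = 14/3.
For Column: with q = P(b1), equating U's and D's payoffs gives 7q + 2 = −14q + 10 ⇒ q = 8/21.

2/3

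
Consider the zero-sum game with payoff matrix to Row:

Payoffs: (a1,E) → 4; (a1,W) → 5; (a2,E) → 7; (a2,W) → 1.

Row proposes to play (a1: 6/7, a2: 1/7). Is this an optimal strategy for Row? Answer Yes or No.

Yes

Against E this mix gives (6/7)·4 + (1/7)·7 = 31/7.
Against W this mix gives (6/7)·5 + (1/7)·1 = 31/7.
All of Column's active replies (E, W) yield 31/7, and no column does worse for Row. The mix makes Column indifferent and guarantees 31/7, so it is optimal.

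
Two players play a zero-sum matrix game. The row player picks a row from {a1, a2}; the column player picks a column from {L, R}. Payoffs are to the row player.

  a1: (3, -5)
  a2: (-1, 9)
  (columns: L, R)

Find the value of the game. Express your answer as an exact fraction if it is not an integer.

11/9

Row minima: a1 → -5, a2 → -1; maximin = -1.
Column maxima: L → 3, R → 9; minimax = 3.
-1 ≠ 3, so there is no saddle point; optimal play is mixed.
Let the row player play a1 with probability p. Expected payoff against L: 3p + (-1)(1−p) = 4p − 1; against R: (-5)p + 9(1−p) = −14p + 9.
Setting these equal: 4p − 1 = −14p + 9 ⇒ 18p = 10 ⇒ p = 5/9, and the value is (4)·(5/9) − 1 = 11/9.
For the column player: with q = P(L), equating a1's and a2's payoffs gives 8q − 5 = −10q + 9 ⇒ q = 7/9.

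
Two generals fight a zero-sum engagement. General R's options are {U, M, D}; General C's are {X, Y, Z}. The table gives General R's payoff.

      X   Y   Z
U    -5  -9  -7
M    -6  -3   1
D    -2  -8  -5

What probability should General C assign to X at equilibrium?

Row minima: U → -9, M → -6, D → -8; maximin = -6.
Column maxima: X → -2, Y → -3, Z → 1; minimax = -3.
-6 ≠ -3, so there is no saddle point; optimal play is mixed.
U is strictly dominated by D, so General R never plays it.
Z is strictly dominated by Y (it gives General R strictly more in every row), so General C never plays it.
On the remaining 2×2 (M, D vs X, Y):
Let General R play M with probability p. Expected payoff against X: (-6)p + (-2)(1−p) = −4p − 2; against Y: (-3)p + (-8)(1−p) = 5p − 8.
Setting these equal: −4p − 2 = 5p − 8 ⇒ −9p = -6 ⇒ p = 2/3, and the value is (-4)·(2/3) − 2 = -14/3.
For General C: with q = P(X), equating M's and D's payoffs gives −3q − 3 = 6q − 8 ⇒ q = 5/9.

5/9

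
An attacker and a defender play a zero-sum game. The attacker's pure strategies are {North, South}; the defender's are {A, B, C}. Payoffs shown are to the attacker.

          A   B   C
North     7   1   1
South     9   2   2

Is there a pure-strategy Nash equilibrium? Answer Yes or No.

Row minima: North → 1, South → 2; maximin = 2.
Column maxima: A → 9, B → 2, C → 2; minimax = 2.
maximin = minimax = 2, so a saddle point exists.

Yes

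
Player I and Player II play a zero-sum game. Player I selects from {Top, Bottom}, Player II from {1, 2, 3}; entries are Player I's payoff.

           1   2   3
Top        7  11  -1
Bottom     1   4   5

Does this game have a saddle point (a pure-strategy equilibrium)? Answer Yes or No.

No

Row minima: Top → -1, Bottom → 1; maximin = 1.
Column maxima: 1 → 7, 2 → 11, 3 → 5; minimax = 5.
1 ≠ 5, so no pure-strategy equilibrium exists.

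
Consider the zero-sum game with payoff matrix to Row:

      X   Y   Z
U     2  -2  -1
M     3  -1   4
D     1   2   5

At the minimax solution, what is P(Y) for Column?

Row minima: U → -2, M → -1, D → 1; maximin = 1.
Column maxima: X → 3, Y → 2, Z → 5; minimax = 2.
1 ≠ 2, so there is no saddle point; optimal play is mixed.
U is strictly dominated by M, so Row never plays it.
With U eliminated, Z is strictly dominated by X (it gives Row strictly more in every remaining row), so Column never plays it.
On the remaining 2×2 (M, D vs X, Y):
Let Row play M with probability p. Expected payoff against X: 3p + 1(1−p) = 2p + 1; against Y: (-1)p + 2(1−p) = −3p + 2.
Setting these equal: 2p + 1 = −3p + 2 ⇒ 5p = 1 ⇒ p = 1/5, and the value is (2)·(1/5) + 1 = 7/5.
For Column: with q = P(X), equating M's and D's payoffs gives 4q − 1 = −q + 2 ⇒ q = 3/5.

2/5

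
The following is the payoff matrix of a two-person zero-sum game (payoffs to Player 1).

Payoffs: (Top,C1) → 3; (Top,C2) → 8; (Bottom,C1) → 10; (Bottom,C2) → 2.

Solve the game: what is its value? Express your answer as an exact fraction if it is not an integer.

Row minima: Top → 3, Bottom → 2; maximin = 3.
Column maxima: C1 → 10, C2 → 8; minimax = 8.
3 ≠ 8, so there is no saddle point; optimal play is mixed.
Let Player 1 play Top with probability p. Expected payoff against C1: 3p + 10(1−p) = −7p + 10; against C2: 8p + 2(1−p) = 6p + 2.
Setting these equal: −7p + 10 = 6p + 2 ⇒ −13p = -8 ⇒ p = 8/13, and the value is (-7)·(8/13) + 10 = 74/13.
For Player 2: with q = P(C1), equating Top's and Bottom's payoffs gives −5q + 8 = 8q + 2 ⇒ q = 6/13.

74/13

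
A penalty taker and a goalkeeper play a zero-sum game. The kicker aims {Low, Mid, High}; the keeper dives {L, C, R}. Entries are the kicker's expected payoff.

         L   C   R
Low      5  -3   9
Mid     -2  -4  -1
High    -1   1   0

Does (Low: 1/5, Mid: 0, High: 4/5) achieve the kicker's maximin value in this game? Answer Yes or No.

Yes

Against L this mix gives (1/5)·5 + (4/5)·(-1) = 1/5.
Against C this mix gives (1/5)·(-3) + (4/5)·1 = 1/5.
Against R this mix gives (1/5)·9 + (4/5)·0 = 9/5.
All of the keeper's active replies (L, C) yield 1/5, and no column does worse for the kicker. The mix makes the keeper indifferent and guarantees 1/5, so it is optimal.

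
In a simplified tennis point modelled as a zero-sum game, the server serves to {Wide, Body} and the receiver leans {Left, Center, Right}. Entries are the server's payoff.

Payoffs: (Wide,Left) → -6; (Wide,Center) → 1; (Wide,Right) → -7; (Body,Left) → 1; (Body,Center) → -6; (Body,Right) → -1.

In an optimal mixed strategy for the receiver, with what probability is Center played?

Row minima: Wide → -7, Body → -6; maximin = -6.
Column maxima: Left → 1, Center → 1, Right → -1; minimax = -1.
-6 ≠ -1, so there is no saddle point; optimal play is mixed.
Left is strictly dominated by Right (it gives the server strictly more in every row), so the receiver never plays it.
On the remaining 2×2 (Wide, Body vs Center, Right):
Let the server play Wide with probability p. Expected payoff against Center: 1p + (-6)(1−p) = 7p − 6; against Right: (-7)p + (-1)(1−p) = −6p − 1.
Setting these equal: 7p − 6 = −6p − 1 ⇒ 13p = 5 ⇒ p = 5/13, and the value is (7)·(5/13) − 6 = -43/13.
For the receiver: with q = P(Center), equating Wide's and Body's payoffs gives 8q − 7 = −5q − 1 ⇒ q = 6/13.

6/13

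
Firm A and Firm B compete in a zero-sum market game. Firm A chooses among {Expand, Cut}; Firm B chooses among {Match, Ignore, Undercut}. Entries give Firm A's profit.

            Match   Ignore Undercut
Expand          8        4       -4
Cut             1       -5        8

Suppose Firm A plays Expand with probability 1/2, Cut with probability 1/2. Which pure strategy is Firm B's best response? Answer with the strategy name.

If Firm B plays Match, Firm A's expected payoff is (1/2)·8 + (1/2)·1 = 9/2.
If Firm B plays Ignore, Firm A's expected payoff is (1/2)·4 + (1/2)·(-5) = -1/2.
If Firm B plays Undercut, Firm A's expected payoff is (1/2)·(-4) + (1/2)·8 = 2.
Firm B minimizes Firm A's payoff; the smallest is -1/2, so the best response is Ignore.

Ignore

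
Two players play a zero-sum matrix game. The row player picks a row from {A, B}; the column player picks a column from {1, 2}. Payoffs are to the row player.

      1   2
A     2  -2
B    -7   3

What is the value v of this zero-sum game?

-4/7

Row minima: A → -2, B → -7; maximin = -2.
Column maxima: 1 → 2, 2 → 3; minimax = 2.
-2 ≠ 2, so there is no saddle point; optimal play is mixed.
Let the row player play A with probability p. Expected payoff against 1: 2p + (-7)(1−p) = 9p − 7; against 2: (-2)p + 3(1−p) = −5p + 3.
Setting these equal: 9p − 7 = −5p + 3 ⇒ 14p = 10 ⇒ p = 5/7, and the value is (9)·(5/7) − 7 = -4/7.
For the column player: with q = P(1), equating A's and B's payoffs gives 4q − 2 = −10q + 3 ⇒ q = 5/14.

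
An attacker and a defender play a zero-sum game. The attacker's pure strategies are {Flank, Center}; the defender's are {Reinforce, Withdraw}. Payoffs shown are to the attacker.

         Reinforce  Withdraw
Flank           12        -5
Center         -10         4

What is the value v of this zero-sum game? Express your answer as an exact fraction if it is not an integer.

Row minima: Flank → -5, Center → -10; maximin = -5.
Column maxima: Reinforce → 12, Withdraw → 4; minimax = 4.
-5 ≠ 4, so there is no saddle point; optimal play is mixed.
Let the attacker play Flank with probability p. Expected payoff against Reinforce: 12p + (-10)(1−p) = 22p − 10; against Withdraw: (-5)p + 4(1−p) = −9p + 4.
Setting these equal: 22p − 10 = −9p + 4 ⇒ 31p = 14 ⇒ p = 14/31, and the value is (22)·(14/31) − 10 = -2/31.
For the defender: with q = P(Reinforce), equating Flank's and Center's payoffs gives 17q − 5 = −14q + 4 ⇒ q = 9/31.

-2/31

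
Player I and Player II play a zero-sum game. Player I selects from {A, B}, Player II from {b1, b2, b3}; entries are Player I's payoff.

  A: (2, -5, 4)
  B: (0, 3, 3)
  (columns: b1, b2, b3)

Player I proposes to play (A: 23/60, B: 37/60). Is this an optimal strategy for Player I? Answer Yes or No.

No

Against b1 this mix gives (23/60)·2 + (37/60)·0 = 23/30.
Against b2 this mix gives (23/60)·(-5) + (37/60)·3 = -1/15.
Against b3 this mix gives (23/60)·4 + (37/60)·3 = 203/60.
Player II will play b2, holding Player I to -1/15. Shifting weight toward the row that does better against b2 would raise this floor (the equalizing mix achieves 3/5 against both b2 and b1), so the proposed strategy is not optimal.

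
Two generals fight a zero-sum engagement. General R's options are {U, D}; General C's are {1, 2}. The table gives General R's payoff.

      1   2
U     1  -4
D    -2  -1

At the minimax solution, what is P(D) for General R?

Row minima: U → -4, D → -2; maximin = -2.
Column maxima: 1 → 1, 2 → -1; minimax = -1.
-2 ≠ -1, so there is no saddle point; optimal play is mixed.
Let General R play U with probability p. Expected payoff against 1: 1p + (-2)(1−p) = 3p − 2; against 2: (-4)p + (-1)(1−p) = −3p − 1.
Setting these equal: 3p − 2 = −3p − 1 ⇒ 6p = 1 ⇒ p = 1/6, and the value is (3)·(1/6) − 2 = -3/2.
For General C: with q = P(1), equating U's and D's payoffs gives 5q − 4 = −q − 1 ⇒ q = 1/2.

5/6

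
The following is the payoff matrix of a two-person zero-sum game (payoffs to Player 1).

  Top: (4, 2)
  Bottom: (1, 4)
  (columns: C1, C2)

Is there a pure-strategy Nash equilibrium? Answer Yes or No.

No

Row minima: Top → 2, Bottom → 1; maximin = 2.
Column maxima: C1 → 4, C2 → 4; minimax = 4.
2 ≠ 4, so no pure-strategy equilibrium exists.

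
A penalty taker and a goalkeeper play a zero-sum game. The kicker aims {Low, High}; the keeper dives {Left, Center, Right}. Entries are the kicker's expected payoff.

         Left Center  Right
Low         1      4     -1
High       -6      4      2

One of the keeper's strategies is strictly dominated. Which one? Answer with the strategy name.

Left holds the kicker's payoff strictly below Center in every row: 1 < 4, -6 < 4.
So Center is strictly dominated for the keeper.

Center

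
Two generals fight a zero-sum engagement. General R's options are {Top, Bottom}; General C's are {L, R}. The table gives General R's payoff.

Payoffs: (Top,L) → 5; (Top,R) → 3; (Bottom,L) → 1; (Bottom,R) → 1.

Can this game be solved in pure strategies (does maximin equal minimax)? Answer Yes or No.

Yes

Row minima: Top → 3, Bottom → 1; maximin = 3.
Column maxima: L → 5, R → 3; minimax = 3.
maximin = minimax = 3, so a saddle point exists.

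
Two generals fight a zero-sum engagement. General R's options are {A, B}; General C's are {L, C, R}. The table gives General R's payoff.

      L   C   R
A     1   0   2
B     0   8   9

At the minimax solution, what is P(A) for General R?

Row minima: A → 0, B → 0; maximin = 0.
Column maxima: L → 1, C → 8, R → 9; minimax = 1.
0 ≠ 1, so there is no saddle point; optimal play is mixed.
R is strictly dominated by L (it gives General R strictly more in every row), so General C never plays it.
On the remaining 2×2 (A, B vs L, C):
Let General R play A with probability p. Expected payoff against L: 1p + 0(1−p) = p; against C: 0p + 8(1−p) = −8p + 8.
Setting these equal: p = −8p + 8 ⇒ 9p = 8 ⇒ p = 8/9, and the value is (1)·(8/9) = 8/9.
For General C: with q = P(L), equating A's and B's payoffs gives q = −8q + 8 ⇒ q = 8/9.

8/9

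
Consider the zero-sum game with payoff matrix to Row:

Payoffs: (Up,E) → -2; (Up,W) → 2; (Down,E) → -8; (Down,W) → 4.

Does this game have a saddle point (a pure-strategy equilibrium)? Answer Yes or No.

Yes

Row minima: Up → -2, Down → -8; maximin = -2.
Column maxima: E → -2, W → 4; minimax = -2.
maximin = minimax = -2, so a saddle point exists.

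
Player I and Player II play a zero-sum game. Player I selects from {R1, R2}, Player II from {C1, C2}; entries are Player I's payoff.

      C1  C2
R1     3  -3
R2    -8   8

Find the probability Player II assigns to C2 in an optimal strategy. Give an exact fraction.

Row minima: R1 → -3, R2 → -8; maximin = -3.
Column maxima: C1 → 3, C2 → 8; minimax = 3.
-3 ≠ 3, so there is no saddle point; optimal play is mixed.
Let Player I play R1 with probability p. Expected payoff against C1: 3p + (-8)(1−p) = 11p − 8; against C2: (-3)p + 8(1−p) = −11p + 8.
Setting these equal: 11p − 8 = −11p + 8 ⇒ 22p = 16 ⇒ p = 8/11, and the value is (11)·(8/11) − 8 = 0.
For Player II: with q = P(C1), equating R1's and R2's payoffs gives 6q − 3 = −16q + 8 ⇒ q = 1/2.

1/2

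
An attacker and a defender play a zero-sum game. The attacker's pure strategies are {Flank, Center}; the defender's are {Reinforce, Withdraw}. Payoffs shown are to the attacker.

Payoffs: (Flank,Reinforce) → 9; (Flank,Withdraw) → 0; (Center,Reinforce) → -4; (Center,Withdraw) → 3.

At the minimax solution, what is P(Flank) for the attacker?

Row minima: Flank → 0, Center → -4; maximin = 0.
Column maxima: Reinforce → 9, Withdraw → 3; minimax = 3.
0 ≠ 3, so there is no saddle point; optimal play is mixed.
Let the attacker play Flank with probability p. Expected payoff against Reinforce: 9p + (-4)(1−p) = 13p − 4; against Withdraw: 0p + 3(1−p) = −3p + 3.
Setting these equal: 13p − 4 = −3p + 3 ⇒ 16p = 7 ⇒ p = 7/16, and the value is (13)·(7/16) − 4 = 27/16.
For the defender: with q = P(Reinforce), equating Flank's and Center's payoffs gives 9q = −7q + 3 ⇒ q = 3/16.

7/16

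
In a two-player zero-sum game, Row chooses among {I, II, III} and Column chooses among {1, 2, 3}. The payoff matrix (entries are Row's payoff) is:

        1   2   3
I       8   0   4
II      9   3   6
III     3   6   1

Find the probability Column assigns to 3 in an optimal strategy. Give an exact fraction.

Row minima: I → 0, II → 3, III → 1; maximin = 3.
Column maxima: 1 → 9, 2 → 6, 3 → 6; minimax = 6.
3 ≠ 6, so there is no saddle point; optimal play is mixed.
I is strictly dominated by II, so Row never plays it.
1 is strictly dominated by 3 (it gives Row strictly more in every row), so Column never plays it.
On the remaining 2×2 (II, III vs 2, 3):
Let Row play II with probability p. Expected payoff against 2: 3p + 6(1−p) = −3p + 6; against 3: 6p + 1(1−p) = 5p + 1.
Setting these equal: −3p + 6 = 5p + 1 ⇒ −8p = -5 ⇒ p = 5/8, and the value is (-3)·(5/8) + 6 = 33/8.
For Column: with q = P(2), equating II's and III's payoffs gives −3q + 6 = 5q + 1 ⇒ q = 5/8.

3/8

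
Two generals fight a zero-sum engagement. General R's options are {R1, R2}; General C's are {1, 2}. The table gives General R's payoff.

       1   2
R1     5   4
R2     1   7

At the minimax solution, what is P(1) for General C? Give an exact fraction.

Row minima: R1 → 4, R2 → 1; maximin = 4.
Column maxima: 1 → 5, 2 → 7; minimax = 5.
4 ≠ 5, so there is no saddle point; optimal play is mixed.
Let General R play R1 with probability p. Expected payoff against 1: 5p + 1(1−p) = 4p + 1; against 2: 4p + 7(1−p) = −3p + 7.
Setting these equal: 4p + 1 = −3p + 7 ⇒ 7p = 6 ⇒ p = 6/7, and the value is (4)·(6/7) + 1 = 31/7.
For General C: with q = P(1), equating R1's and R2's payoffs gives q + 4 = −6q + 7 ⇒ q = 3/7.

3/7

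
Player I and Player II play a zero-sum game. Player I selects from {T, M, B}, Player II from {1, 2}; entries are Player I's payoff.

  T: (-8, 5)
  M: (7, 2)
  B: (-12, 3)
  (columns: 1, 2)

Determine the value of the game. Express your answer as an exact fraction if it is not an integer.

17/6

Row minima: T → -8, M → 2, B → -12; maximin = 2.
Column maxima: 1 → 7, 2 → 5; minimax = 5.
2 ≠ 5, so there is no saddle point; optimal play is mixed.
B is strictly dominated by T, so Player I never plays it.
On the remaining 2×2 (T, M vs 1, 2):
Let Player I play T with probability p. Expected payoff against 1: (-8)p + 7(1−p) = −15p + 7; against 2: 5p + 2(1−p) = 3p + 2.
Setting these equal: −15p + 7 = 3p + 2 ⇒ −18p = -5 ⇒ p = 5/18, and the value is (-15)·(5/18) + 7 = 17/6.
For Player II: with q = P(1), equating T's and M's payoffs gives −13q + 5 = 5q + 2 ⇒ q = 1/6.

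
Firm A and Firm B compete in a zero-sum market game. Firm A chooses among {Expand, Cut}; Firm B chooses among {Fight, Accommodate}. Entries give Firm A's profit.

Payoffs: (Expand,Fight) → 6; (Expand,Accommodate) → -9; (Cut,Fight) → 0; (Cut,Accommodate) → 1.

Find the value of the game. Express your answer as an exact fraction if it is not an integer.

Row minima: Expand → -9, Cut → 0; maximin = 0.
Column maxima: Fight → 6, Accommodate → 1; minimax = 1.
0 ≠ 1, so there is no saddle point; optimal play is mixed.
Let Firm A play Expand with probability p. Expected payoff against Fight: 6p + 0(1−p) = 6p; against Accommodate: (-9)p + 1(1−p) = −10p + 1.
Setting these equal: 6p = −10p + 1 ⇒ 16p = 1 ⇒ p = 1/16, and the value is (6)·(1/16) = 3/8.
For Firm B: with q = P(Fight), equating Expand's and Cut's payoffs gives 15q − 9 = −q + 1 ⇒ q = 5/8.

3/8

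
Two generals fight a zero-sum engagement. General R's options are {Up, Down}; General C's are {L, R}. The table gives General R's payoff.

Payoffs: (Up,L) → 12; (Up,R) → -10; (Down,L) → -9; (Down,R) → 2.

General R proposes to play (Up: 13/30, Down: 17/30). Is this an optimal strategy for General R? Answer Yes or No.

No

Against L this mix gives (13/30)·12 + (17/30)·(-9) = 1/10.
Against R this mix gives (13/30)·(-10) + (17/30)·2 = -16/5.
General C will play R, holding General R to -16/5. Shifting weight toward the row that does better against R would raise this floor (the equalizing mix achieves -2 against both R and L), so the proposed strategy is not optimal.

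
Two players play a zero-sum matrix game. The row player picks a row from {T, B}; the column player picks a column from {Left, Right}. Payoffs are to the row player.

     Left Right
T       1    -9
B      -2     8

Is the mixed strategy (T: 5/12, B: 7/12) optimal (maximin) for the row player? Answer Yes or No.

No

Against Left this mix gives (5/12)·1 + (7/12)·(-2) = -3/4.
Against Right this mix gives (5/12)·(-9) + (7/12)·8 = 11/12.
The column player will play Left, holding the row player to -3/4. Shifting weight toward the row that does better against Left would raise this floor (the equalizing mix achieves -1/2 against both Left and Right), so the proposed strategy is not optimal.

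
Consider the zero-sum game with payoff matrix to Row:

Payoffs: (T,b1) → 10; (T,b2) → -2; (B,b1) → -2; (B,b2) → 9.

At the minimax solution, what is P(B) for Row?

12/23

Row minima: T → -2, B → -2; maximin = -2.
Column maxima: b1 → 10, b2 → 9; minimax = 9.
-2 ≠ 9, so there is no saddle point; optimal play is mixed.
Let Row play T with probability p. Expected payoff against b1: 10p + (-2)(1−p) = 12p − 2; against b2: (-2)p + 9(1−p) = −11p + 9.
Setting these equal: 12p − 2 = −11p + 9 ⇒ 23p = 11 ⇒ p = 11/23, and the value is (12)·(11/23) − 2 = 86/23.
For Column: with q = P(b1), equating T's and B's payoffs gives 12q − 2 = −11q + 9 ⇒ q = 11/23.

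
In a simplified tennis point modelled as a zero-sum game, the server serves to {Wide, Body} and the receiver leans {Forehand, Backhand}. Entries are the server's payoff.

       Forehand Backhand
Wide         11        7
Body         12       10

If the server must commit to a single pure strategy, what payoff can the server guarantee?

10

Row minima: Wide → 7, Body → 10.
The best of these is 10.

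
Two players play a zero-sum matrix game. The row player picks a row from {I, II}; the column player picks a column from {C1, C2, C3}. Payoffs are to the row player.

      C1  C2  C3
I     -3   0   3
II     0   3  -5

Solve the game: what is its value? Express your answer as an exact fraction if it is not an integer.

Row minima: I → -3, II → -5; maximin = -3.
Column maxima: C1 → 0, C2 → 3, C3 → 3; minimax = 0.
-3 ≠ 0, so there is no saddle point; optimal play is mixed.
C2 is strictly dominated by C1 (it gives the row player strictly more in every row), so the column player never plays it.
On the remaining 2×2 (I, II vs C1, C3):
Let the row player play I with probability p. Expected payoff against C1: (-3)p + 0(1−p) = −3p; against C3: 3p + (-5)(1−p) = 8p − 5.
Setting these equal: −3p = 8p − 5 ⇒ −11p = -5 ⇒ p = 5/11, and the value is (-3)·(5/11) = -15/11.
For the column player: with q = P(C1), equating I's and II's payoffs gives −6q + 3 = 5q − 5 ⇒ q = 8/11.

-15/11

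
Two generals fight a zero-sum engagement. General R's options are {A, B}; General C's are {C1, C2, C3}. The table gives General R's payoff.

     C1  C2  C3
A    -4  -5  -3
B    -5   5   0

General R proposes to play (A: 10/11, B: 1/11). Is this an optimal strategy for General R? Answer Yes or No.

Against C1 this mix gives (10/11)·(-4) + (1/11)·(-5) = -45/11.
Against C2 this mix gives (10/11)·(-5) + (1/11)·5 = -45/11.
Against C3 this mix gives (10/11)·(-3) + (1/11)·0 = -30/11.
All of General C's active replies (C1, C2) yield -45/11, and no column does worse for General R. The mix makes General C indifferent and guarantees -45/11, so it is optimal.

Yes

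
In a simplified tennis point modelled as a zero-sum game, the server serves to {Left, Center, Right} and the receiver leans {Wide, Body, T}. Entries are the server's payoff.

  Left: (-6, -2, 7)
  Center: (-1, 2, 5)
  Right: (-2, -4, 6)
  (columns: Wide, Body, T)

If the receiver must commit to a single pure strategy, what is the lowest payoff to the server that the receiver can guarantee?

-1

Column maxima: Wide → -1, Body → 2, T → 7.
The smallest of these is -1.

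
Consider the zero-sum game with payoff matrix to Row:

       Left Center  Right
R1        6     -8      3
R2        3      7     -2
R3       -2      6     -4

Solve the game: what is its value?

Row minima: R1 → -8, R2 → -2, R3 → -4; maximin = -2.
Column maxima: Left → 6, Center → 7, Right → 3; minimax = 3.
-2 ≠ 3, so there is no saddle point; optimal play is mixed.
R3 is strictly dominated by R2, so Row never plays it.
Left is strictly dominated by Right (it gives Row strictly more in every row), so Column never plays it.
On the remaining 2×2 (R1, R2 vs Center, Right):
Let Row play R1 with probability p. Expected payoff against Center: (-8)p + 7(1−p) = −15p + 7; against Right: 3p + (-2)(1−p) = 5p − 2.
Setting these equal: −15p + 7 = 5p − 2 ⇒ −20p = -9 ⇒ p = 9/20, and the value is (-15)·(9/20) + 7 = 1/4.
For Column: with q = P(Center), equating R1's and R2's payoffs gives −11q + 3 = 9q − 2 ⇒ q = 1/4.

1/4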